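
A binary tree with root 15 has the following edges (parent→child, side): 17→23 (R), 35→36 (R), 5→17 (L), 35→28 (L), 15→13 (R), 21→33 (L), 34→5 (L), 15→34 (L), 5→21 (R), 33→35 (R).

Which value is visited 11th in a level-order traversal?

Level-order visits nodes level by level from the root, left to right within each level.
Level 0: 15
Level 1: 34, 13
Level 2: 5
Level 3: 17, 21
Level 4: 23, 33
Level 5: 35
Level 6: 28, 36
Full level-order sequence: 15, 34, 13, 5, 17, 21, 23, 33, 35, 28, 36.

36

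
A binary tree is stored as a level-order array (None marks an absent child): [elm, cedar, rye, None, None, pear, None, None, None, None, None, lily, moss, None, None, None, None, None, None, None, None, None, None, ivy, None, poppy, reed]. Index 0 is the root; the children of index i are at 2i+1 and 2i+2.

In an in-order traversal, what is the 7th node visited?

moss

In-order visits the left subtree, then the node, then the right subtree.
At elm: go left to cedar.
  cedar is a leaf — visit cedar.
Visit elm.
At elm: go right to rye.
  At rye: go left to pear.
    At pear: go left to lily.
      At lily: go left to ivy.
        ivy is a leaf — visit ivy.
      Visit lily.
      At lily: no right child.
    Visit pear.
    At pear: go right to moss.
      At moss: go left to poppy.
        poppy is a leaf — visit poppy.
      Visit moss.
      At moss: go right to reed.
        reed is a leaf — visit reed.
  Visit rye.
  At rye: no right child.
Full in-order sequence: cedar, elm, ivy, lily, pear, poppy, moss, reed, rye.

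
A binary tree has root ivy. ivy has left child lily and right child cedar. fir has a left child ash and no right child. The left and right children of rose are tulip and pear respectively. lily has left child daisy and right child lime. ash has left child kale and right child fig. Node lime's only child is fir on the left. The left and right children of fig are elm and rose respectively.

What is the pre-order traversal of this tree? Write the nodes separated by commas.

Pre-order visits the node, then its left subtree, then its right subtree.
Visit ivy.
At ivy: go left to lily.
  Visit lily.
  At lily: go left to daisy.
    daisy is a leaf — visit daisy.
  At lily: go right to lime.
    Visit lime.
    At lime: go left to fir.
      Visit fir.
      At fir: go left to ash.
        Visit ash.
        At ash: go left to kale.
          kale is a leaf — visit kale.
        At ash: go right to fig.
          Visit fig.
          At fig: go left to elm.
            elm is a leaf — visit elm.
          At fig: go right to rose.
            Visit rose.
            At rose: go left to tulip.
              tulip is a leaf — visit tulip.
            At rose: go right to pear.
              pear is a leaf — visit pear.
      At fir: no right child.
    At lime: no right child.
At ivy: go right to cedar.
  cedar is a leaf — visit cedar.

ivy, lily, daisy, lime, fir, ash, kale, fig, elm, rose, tulip, pear, cedar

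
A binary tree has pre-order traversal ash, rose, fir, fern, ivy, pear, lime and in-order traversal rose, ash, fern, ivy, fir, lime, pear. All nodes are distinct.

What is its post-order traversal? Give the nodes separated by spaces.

The first element of pre-order is the root; it splits in-order into left and right subtrees.
Root ash: left subtree has 1 node {rose}, right has 5 {fern, ivy, fir, lime, pear}.
  Root fir: left subtree has 2 nodes {fern, ivy}, right has 2 {lime, pear}.
    Root fern: left subtree has 0 nodes { }, right has 1 {ivy}.
    Root pear: left subtree has 1 node {lime}, right has 0 { }.

rose ivy fern lime pear fir ash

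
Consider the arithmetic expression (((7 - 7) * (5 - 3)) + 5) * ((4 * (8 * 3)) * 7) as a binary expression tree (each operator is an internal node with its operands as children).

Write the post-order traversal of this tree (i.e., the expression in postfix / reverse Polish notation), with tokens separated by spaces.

Post-order on an expression tree gives postfix notation: for each operator, emit left operand, right operand, then the operator.

7 7 - 5 3 - * 5 + 4 8 3 * * 7 * *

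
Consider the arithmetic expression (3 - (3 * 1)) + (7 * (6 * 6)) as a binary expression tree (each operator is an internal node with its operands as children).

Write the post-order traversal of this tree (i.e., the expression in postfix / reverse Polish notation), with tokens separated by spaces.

3 3 1 * - 7 6 6 * * +

Post-order on an expression tree gives postfix notation: for each operator, emit left operand, right operand, then the operator.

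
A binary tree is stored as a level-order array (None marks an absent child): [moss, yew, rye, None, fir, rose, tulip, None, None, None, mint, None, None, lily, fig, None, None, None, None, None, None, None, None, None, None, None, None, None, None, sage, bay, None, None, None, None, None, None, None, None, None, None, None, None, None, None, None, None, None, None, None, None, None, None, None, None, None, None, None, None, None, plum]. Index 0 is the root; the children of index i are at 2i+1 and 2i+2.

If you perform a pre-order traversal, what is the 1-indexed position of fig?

9

Pre-order visits the node, then its left subtree, then its right subtree.
Visit moss.
At moss: go left to yew.
  Visit yew.
  At yew: no left child.
  At yew: go right to fir.
    Visit fir.
    At fir: no left child.
    At fir: go right to mint.
      mint is a leaf — visit mint.
At moss: go right to rye.
  Visit rye.
  At rye: go left to rose.
    rose is a leaf — visit rose.
  At rye: go right to tulip.
    Visit tulip.
    At tulip: go left to lily.
      lily is a leaf — visit lily.
    At tulip: go right to fig.
      Visit fig.
      At fig: go left to sage.
        Visit sage.
        At sage: no left child.
        At sage: go right to plum.
          plum is a leaf — visit plum.
      At fig: go right to bay.
        bay is a leaf — visit bay.
Full pre-order sequence: moss, yew, fir, mint, rye, rose, tulip, lily, fig, sage, plum, bay.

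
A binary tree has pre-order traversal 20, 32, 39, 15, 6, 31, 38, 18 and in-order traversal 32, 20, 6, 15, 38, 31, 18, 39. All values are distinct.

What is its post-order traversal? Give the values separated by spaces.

32 6 38 18 31 15 39 20

The first element of pre-order is the root; it splits in-order into left and right subtrees.
Root 20: left subtree has 1 node {32}, right has 6 {6, 15, 38, 31, 18, 39}.
  Root 39: left subtree has 5 nodes {6, 15, 38, 31, 18}, right has 0 { }.
    Root 15: left subtree has 1 node {6}, right has 3 {38, 31, 18}.
      Root 31: left subtree has 1 node {38}, right has 1 {18}.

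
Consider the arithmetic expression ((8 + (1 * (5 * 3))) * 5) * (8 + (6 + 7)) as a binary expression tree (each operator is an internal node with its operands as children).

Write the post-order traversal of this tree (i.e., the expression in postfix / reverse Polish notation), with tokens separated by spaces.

8 1 5 3 * * + 5 * 8 6 7 + + *

Post-order on an expression tree gives postfix notation: for each operator, emit left operand, right operand, then the operator.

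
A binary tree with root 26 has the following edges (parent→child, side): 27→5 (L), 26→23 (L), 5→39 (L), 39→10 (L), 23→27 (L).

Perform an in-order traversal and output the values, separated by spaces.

In-order visits the left subtree, then the node, then the right subtree.
At 26: go left to 23.
  At 23: go left to 27.
    At 27: go left to 5.
      At 5: go left to 39.
        At 39: go left to 10.
          10 is a leaf — visit 10.
        Visit 39.
        At 39: no right child.
      Visit 5.
      At 5: no right child.
    Visit 27.
    At 27: no right child.
  Visit 23.
  At 23: no right child.
Visit 26.
At 26: no right child.

10 39 5 27 23 26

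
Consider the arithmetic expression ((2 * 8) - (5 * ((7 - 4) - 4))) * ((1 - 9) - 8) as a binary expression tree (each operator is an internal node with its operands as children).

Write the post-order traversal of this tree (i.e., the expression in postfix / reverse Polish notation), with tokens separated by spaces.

Post-order on an expression tree gives postfix notation: for each operator, emit left operand, right operand, then the operator.

2 8 * 5 7 4 - 4 - * - 1 9 - 8 - *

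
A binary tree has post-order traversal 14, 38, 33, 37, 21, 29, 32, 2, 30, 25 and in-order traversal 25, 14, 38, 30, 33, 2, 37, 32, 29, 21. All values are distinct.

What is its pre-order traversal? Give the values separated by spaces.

25 30 38 14 2 33 32 37 29 21

The last element of post-order is the root; it splits in-order into left and right subtrees.
Root 25: left subtree has 0 nodes { }, right has 9 {14, 38, 30, 33, 2, 37, 32, 29, 21}.
  Root 30: left subtree has 2 nodes {14, 38}, right has 6 {33, 2, 37, 32, 29, 21}.
    Root 38: left subtree has 1 node {14}, right has 0 { }.
    Root 2: left subtree has 1 node {33}, right has 4 {37, 32, 29, 21}.
      Root 32: left subtree has 1 node {37}, right has 2 {29, 21}.
        Root 29: left subtree has 0 nodes { }, right has 1 {21}.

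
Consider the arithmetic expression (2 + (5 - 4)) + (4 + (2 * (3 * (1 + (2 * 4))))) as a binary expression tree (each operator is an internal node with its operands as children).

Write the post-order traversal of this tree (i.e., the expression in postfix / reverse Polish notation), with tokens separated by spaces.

Post-order on an expression tree gives postfix notation: for each operator, emit left operand, right operand, then the operator.

2 5 4 - + 4 2 3 1 2 4 * + * * + +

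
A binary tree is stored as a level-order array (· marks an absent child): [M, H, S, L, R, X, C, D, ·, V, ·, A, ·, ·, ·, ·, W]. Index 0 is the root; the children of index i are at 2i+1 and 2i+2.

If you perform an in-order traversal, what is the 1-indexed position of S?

In-order visits the left subtree, then the node, then the right subtree.
At M: go left to H.
  At H: go left to L.
    At L: go left to D.
      At D: no left child.
      Visit D.
      At D: go right to W.
        W is a leaf — visit W.
    Visit L.
    At L: no right child.
  Visit H.
  At H: go right to R.
    At R: go left to V.
      V is a leaf — visit V.
    Visit R.
    At R: no right child.
Visit M.
At M: go right to S.
  At S: go left to X.
    At X: go left to A.
      A is a leaf — visit A.
    Visit X.
    At X: no right child.
  Visit S.
  At S: go right to C.
    C is a leaf — visit C.
Full in-order sequence: D, W, L, H, V, R, M, A, X, S, C.

10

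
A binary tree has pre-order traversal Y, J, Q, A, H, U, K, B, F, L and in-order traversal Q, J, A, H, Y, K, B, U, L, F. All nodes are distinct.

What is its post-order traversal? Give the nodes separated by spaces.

Q H A J B K L F U Y

The first element of pre-order is the root; it splits in-order into left and right subtrees.
Root Y: left subtree has 4 nodes {Q, J, A, H}, right has 5 {K, B, U, L, F}.
  Root J: left subtree has 1 node {Q}, right has 2 {A, H}.
    Root A: left subtree has 0 nodes { }, right has 1 {H}.
  Root U: left subtree has 2 nodes {K, B}, right has 2 {L, F}.
    Root K: left subtree has 0 nodes { }, right has 1 {B}.
    Root F: left subtree has 1 node {L}, right has 0 { }.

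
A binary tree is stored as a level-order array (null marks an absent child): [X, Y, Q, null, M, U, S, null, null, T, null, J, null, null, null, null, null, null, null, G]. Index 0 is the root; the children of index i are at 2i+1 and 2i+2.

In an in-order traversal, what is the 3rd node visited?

T

In-order visits the left subtree, then the node, then the right subtree.
At X: go left to Y.
  At Y: no left child.
  Visit Y.
  At Y: go right to M.
    At M: go left to T.
      At T: go left to G.
        G is a leaf — visit G.
      Visit T.
      At T: no right child.
    Visit M.
    At M: no right child.
Visit X.
At X: go right to Q.
  At Q: go left to U.
    At U: go left to J.
      J is a leaf — visit J.
    Visit U.
    At U: no right child.
  Visit Q.
  At Q: go right to S.
    S is a leaf — visit S.
Full in-order sequence: Y, G, T, M, X, J, U, Q, S.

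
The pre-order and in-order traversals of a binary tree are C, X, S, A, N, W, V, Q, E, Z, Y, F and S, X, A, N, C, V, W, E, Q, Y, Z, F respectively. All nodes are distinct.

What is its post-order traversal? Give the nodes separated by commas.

The first element of pre-order is the root; it splits in-order into left and right subtrees.
Root C: left subtree has 4 nodes {S, X, A, N}, right has 7 {V, W, E, Q, Y, Z, F}.
  Root X: left subtree has 1 node {S}, right has 2 {A, N}.
    Root A: left subtree has 0 nodes { }, right has 1 {N}.
  Root W: left subtree has 1 node {V}, right has 5 {E, Q, Y, Z, F}.
    Root Q: left subtree has 1 node {E}, right has 3 {Y, Z, F}.
      Root Z: left subtree has 1 node {Y}, right has 1 {F}.

S, N, A, X, V, E, Y, F, Z, Q, W, C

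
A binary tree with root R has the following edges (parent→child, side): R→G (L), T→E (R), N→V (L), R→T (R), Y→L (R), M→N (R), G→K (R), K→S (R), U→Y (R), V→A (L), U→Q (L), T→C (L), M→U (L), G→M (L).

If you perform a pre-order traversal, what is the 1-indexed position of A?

10

Pre-order visits the node, then its left subtree, then its right subtree.
Visit R.
At R: go left to G.
  Visit G.
  At G: go left to M.
    Visit M.
    At M: go left to U.
      Visit U.
      At U: go left to Q.
        Q is a leaf — visit Q.
      At U: go right to Y.
        Visit Y.
        At Y: no left child.
        At Y: go right to L.
          L is a leaf — visit L.
    At M: go right to N.
      Visit N.
      At N: go left to V.
        Visit V.
        At V: go left to A.
          A is a leaf — visit A.
        At V: no right child.
      At N: no right child.
  At G: go right to K.
    Visit K.
    At K: no left child.
    At K: go right to S.
      S is a leaf — visit S.
At R: go right to T.
  Visit T.
  At T: go left to C.
    C is a leaf — visit C.
  At T: go right to E.
    E is a leaf — visit E.
Full pre-order sequence: R, G, M, U, Q, Y, L, N, V, A, K, S, T, C, E.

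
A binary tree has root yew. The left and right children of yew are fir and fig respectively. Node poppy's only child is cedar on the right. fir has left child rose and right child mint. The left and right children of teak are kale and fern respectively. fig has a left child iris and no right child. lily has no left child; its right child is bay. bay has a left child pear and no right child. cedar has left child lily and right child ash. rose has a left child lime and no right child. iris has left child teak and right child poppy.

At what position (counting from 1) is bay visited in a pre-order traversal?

14

Pre-order visits the node, then its left subtree, then its right subtree.
Visit yew.
At yew: go left to fir.
  Visit fir.
  At fir: go left to rose.
    Visit rose.
    At rose: go left to lime.
      lime is a leaf — visit lime.
    At rose: no right child.
  At fir: go right to mint.
    mint is a leaf — visit mint.
At yew: go right to fig.
  Visit fig.
  At fig: go left to iris.
    Visit iris.
    At iris: go left to teak.
      Visit teak.
      At teak: go left to kale.
        kale is a leaf — visit kale.
      At teak: go right to fern.
        fern is a leaf — visit fern.
    At iris: go right to poppy.
      Visit poppy.
      At poppy: no left child.
      At poppy: go right to cedar.
        Visit cedar.
        At cedar: go left to lily.
          Visit lily.
          At lily: no left child.
          At lily: go right to bay.
            Visit bay.
            At bay: go left to pear.
              pear is a leaf — visit pear.
            At bay: no right child.
        At cedar: go right to ash.
          ash is a leaf — visit ash.
  At fig: no right child.
Full pre-order sequence: yew, fir, rose, lime, mint, fig, iris, teak, kale, fern, poppy, cedar, lily, bay, pear, ash.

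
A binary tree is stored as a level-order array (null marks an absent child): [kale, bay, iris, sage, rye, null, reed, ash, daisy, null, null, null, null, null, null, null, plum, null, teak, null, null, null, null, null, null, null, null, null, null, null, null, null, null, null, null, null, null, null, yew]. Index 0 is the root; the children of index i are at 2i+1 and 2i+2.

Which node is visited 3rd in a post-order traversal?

yew

Post-order visits the left subtree, then the right subtree, then the node.
At kale: go left to bay.
  At bay: go left to sage.
    At sage: go left to ash.
      At ash: no left child.
      At ash: go right to plum.
        plum is a leaf — visit plum.
      Visit ash.
    At sage: go right to daisy.
      At daisy: no left child.
      At daisy: go right to teak.
        At teak: no left child.
        At teak: go right to yew.
          yew is a leaf — visit yew.
        Visit teak.
      Visit daisy.
    Visit sage.
  At bay: go right to rye.
    rye is a leaf — visit rye.
  Visit bay.
At kale: go right to iris.
  At iris: no left child.
  At iris: go right to reed.
    reed is a leaf — visit reed.
  Visit iris.
Visit kale.
Full post-order sequence: plum, ash, yew, teak, daisy, sage, rye, bay, reed, iris, kale.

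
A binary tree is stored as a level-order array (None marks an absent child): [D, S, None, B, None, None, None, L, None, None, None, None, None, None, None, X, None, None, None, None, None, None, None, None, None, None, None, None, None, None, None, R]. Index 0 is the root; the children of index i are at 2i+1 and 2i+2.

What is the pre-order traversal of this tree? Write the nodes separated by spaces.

D S B L X R

Pre-order visits the node, then its left subtree, then its right subtree.
Visit D.
At D: go left to S.
  Visit S.
  At S: go left to B.
    Visit B.
    At B: go left to L.
      Visit L.
      At L: go left to X.
        Visit X.
        At X: go left to R.
          R is a leaf — visit R.
        At X: no right child.
      At L: no right child.
    At B: no right child.
  At S: no right child.
At D: no right child.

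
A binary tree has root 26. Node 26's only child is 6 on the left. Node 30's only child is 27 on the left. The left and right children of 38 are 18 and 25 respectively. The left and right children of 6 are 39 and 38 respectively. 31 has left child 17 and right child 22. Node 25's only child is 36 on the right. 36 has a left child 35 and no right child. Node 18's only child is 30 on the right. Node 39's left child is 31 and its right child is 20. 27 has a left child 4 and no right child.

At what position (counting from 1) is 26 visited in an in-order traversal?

15

In-order visits the left subtree, then the node, then the right subtree.
At 26: go left to 6.
  At 6: go left to 39.
    At 39: go left to 31.
      At 31: go left to 17.
        17 is a leaf — visit 17.
      Visit 31.
      At 31: go right to 22.
        22 is a leaf — visit 22.
    Visit 39.
    At 39: go right to 20.
      20 is a leaf — visit 20.
  Visit 6.
  At 6: go right to 38.
    At 38: go left to 18.
      At 18: no left child.
      Visit 18.
      At 18: go right to 30.
        At 30: go left to 27.
          At 27: go left to 4.
            4 is a leaf — visit 4.
          Visit 27.
          At 27: no right child.
        Visit 30.
        At 30: no right child.
    Visit 38.
    At 38: go right to 25.
      At 25: no left child.
      Visit 25.
      At 25: go right to 36.
        At 36: go left to 35.
          35 is a leaf — visit 35.
        Visit 36.
        At 36: no right child.
Visit 26.
At 26: no right child.
Full in-order sequence: 17, 31, 22, 39, 20, 6, 18, 4, 27, 30, 38, 25, 35, 36, 26.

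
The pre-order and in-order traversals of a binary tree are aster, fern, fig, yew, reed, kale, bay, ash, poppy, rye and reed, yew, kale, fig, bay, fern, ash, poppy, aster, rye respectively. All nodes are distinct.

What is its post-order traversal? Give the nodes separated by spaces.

reed kale yew bay fig poppy ash fern rye aster

The first element of pre-order is the root; it splits in-order into left and right subtrees.
Root aster: left subtree has 8 nodes {reed, yew, kale, fig, bay, fern, ash, poppy}, right has 1 {rye}.
  Root fern: left subtree has 5 nodes {reed, yew, kale, fig, bay}, right has 2 {ash, poppy}.
    Root fig: left subtree has 3 nodes {reed, yew, kale}, right has 1 {bay}.
      Root yew: left subtree has 1 node {reed}, right has 1 {kale}.
    Root ash: left subtree has 0 nodes { }, right has 1 {poppy}.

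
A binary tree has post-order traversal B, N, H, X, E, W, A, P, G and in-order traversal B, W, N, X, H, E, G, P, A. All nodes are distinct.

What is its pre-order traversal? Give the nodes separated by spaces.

G W B E X N H P A

The last element of post-order is the root; it splits in-order into left and right subtrees.
Root G: left subtree has 6 nodes {B, W, N, X, H, E}, right has 2 {P, A}.
  Root W: left subtree has 1 node {B}, right has 4 {N, X, H, E}.
    Root E: left subtree has 3 nodes {N, X, H}, right has 0 { }.
      Root X: left subtree has 1 node {N}, right has 1 {H}.
  Root P: left subtree has 0 nodes { }, right has 1 {A}.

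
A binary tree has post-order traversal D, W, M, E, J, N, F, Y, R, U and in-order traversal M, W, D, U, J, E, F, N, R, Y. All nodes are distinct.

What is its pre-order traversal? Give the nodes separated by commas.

The last element of post-order is the root; it splits in-order into left and right subtrees.
Root U: left subtree has 3 nodes {M, W, D}, right has 6 {J, E, F, N, R, Y}.
  Root M: left subtree has 0 nodes { }, right has 2 {W, D}.
    Root W: left subtree has 0 nodes { }, right has 1 {D}.
  Root R: left subtree has 4 nodes {J, E, F, N}, right has 1 {Y}.
    Root F: left subtree has 2 nodes {J, E}, right has 1 {N}.
      Root J: left subtree has 0 nodes { }, right has 1 {E}.

U, M, W, D, R, F, J, E, N, Y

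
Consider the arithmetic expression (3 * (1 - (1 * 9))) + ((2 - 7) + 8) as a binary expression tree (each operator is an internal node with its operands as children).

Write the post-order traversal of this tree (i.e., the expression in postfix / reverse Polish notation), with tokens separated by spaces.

Post-order on an expression tree gives postfix notation: for each operator, emit left operand, right operand, then the operator.

3 1 1 9 * - * 2 7 - 8 + +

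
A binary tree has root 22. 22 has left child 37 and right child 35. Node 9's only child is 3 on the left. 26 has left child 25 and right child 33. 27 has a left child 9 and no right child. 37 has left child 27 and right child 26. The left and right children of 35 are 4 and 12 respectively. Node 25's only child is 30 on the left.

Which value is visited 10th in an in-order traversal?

4

In-order visits the left subtree, then the node, then the right subtree.
At 22: go left to 37.
  At 37: go left to 27.
    At 27: go left to 9.
      At 9: go left to 3.
        3 is a leaf — visit 3.
      Visit 9.
      At 9: no right child.
    Visit 27.
    At 27: no right child.
  Visit 37.
  At 37: go right to 26.
    At 26: go left to 25.
      At 25: go left to 30.
        30 is a leaf — visit 30.
      Visit 25.
      At 25: no right child.
    Visit 26.
    At 26: go right to 33.
      33 is a leaf — visit 33.
Visit 22.
At 22: go right to 35.
  At 35: go left to 4.
    4 is a leaf — visit 4.
  Visit 35.
  At 35: go right to 12.
    12 is a leaf — visit 12.
Full in-order sequence: 3, 9, 27, 37, 30, 25, 26, 33, 22, 4, 35, 12.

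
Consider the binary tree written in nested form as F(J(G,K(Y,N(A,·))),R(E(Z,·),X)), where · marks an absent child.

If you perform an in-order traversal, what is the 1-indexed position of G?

1

In-order visits the left subtree, then the node, then the right subtree.
At F: go left to J.
  At J: go left to G.
    G is a leaf — visit G.
  Visit J.
  At J: go right to K.
    At K: go left to Y.
      Y is a leaf — visit Y.
    Visit K.
    At K: go right to N.
      At N: go left to A.
        A is a leaf — visit A.
      Visit N.
      At N: no right child.
Visit F.
At F: go right to R.
  At R: go left to E.
    At E: go left to Z.
      Z is a leaf — visit Z.
    Visit E.
    At E: no right child.
  Visit R.
  At R: go right to X.
    X is a leaf — visit X.
Full in-order sequence: G, J, Y, K, A, N, F, Z, E, R, X.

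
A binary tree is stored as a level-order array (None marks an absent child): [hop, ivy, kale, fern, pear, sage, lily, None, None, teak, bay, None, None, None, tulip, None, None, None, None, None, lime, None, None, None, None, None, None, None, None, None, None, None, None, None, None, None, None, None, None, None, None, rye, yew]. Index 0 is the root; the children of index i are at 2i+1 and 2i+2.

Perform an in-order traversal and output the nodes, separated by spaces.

fern ivy teak rye lime yew pear bay hop sage kale lily tulip

In-order visits the left subtree, then the node, then the right subtree.
At hop: go left to ivy.
  At ivy: go left to fern.
    fern is a leaf — visit fern.
  Visit ivy.
  At ivy: go right to pear.
    At pear: go left to teak.
      At teak: no left child.
      Visit teak.
      At teak: go right to lime.
        At lime: go left to rye.
          rye is a leaf — visit rye.
        Visit lime.
        At lime: go right to yew.
          yew is a leaf — visit yew.
    Visit pear.
    At pear: go right to bay.
      bay is a leaf — visit bay.
Visit hop.
At hop: go right to kale.
  At kale: go left to sage.
    sage is a leaf — visit sage.
  Visit kale.
  At kale: go right to lily.
    At lily: no left child.
    Visit lily.
    At lily: go right to tulip.
      tulip is a leaf — visit tulip.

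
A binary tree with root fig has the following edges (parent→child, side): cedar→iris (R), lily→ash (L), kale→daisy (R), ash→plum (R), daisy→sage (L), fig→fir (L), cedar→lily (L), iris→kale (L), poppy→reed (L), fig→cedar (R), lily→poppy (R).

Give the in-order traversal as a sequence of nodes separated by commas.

fir, fig, ash, plum, lily, reed, poppy, cedar, kale, sage, daisy, iris

In-order visits the left subtree, then the node, then the right subtree.
At fig: go left to fir.
  fir is a leaf — visit fir.
Visit fig.
At fig: go right to cedar.
  At cedar: go left to lily.
    At lily: go left to ash.
      At ash: no left child.
      Visit ash.
      At ash: go right to plum.
        plum is a leaf — visit plum.
    Visit lily.
    At lily: go right to poppy.
      At poppy: go left to reed.
        reed is a leaf — visit reed.
      Visit poppy.
      At poppy: no right child.
  Visit cedar.
  At cedar: go right to iris.
    At iris: go left to kale.
      At kale: no left child.
      Visit kale.
      At kale: go right to daisy.
        At daisy: go left to sage.
          sage is a leaf — visit sage.
        Visit daisy.
        At daisy: no right child.
    Visit iris.
    At iris: no right child.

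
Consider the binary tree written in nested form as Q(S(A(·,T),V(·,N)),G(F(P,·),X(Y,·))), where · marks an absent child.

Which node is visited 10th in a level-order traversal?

Level-order visits nodes level by level from the root, left to right within each level.
Level 0: Q
Level 1: S, G
Level 2: A, V, F, X
Level 3: T, N, P, Y
Full level-order sequence: Q, S, G, A, V, F, X, T, N, P, Y.

P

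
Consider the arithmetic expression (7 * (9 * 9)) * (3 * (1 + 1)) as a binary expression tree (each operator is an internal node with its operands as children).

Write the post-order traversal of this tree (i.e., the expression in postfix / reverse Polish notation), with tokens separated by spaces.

Post-order on an expression tree gives postfix notation: for each operator, emit left operand, right operand, then the operator.

7 9 9 * * 3 1 1 + * *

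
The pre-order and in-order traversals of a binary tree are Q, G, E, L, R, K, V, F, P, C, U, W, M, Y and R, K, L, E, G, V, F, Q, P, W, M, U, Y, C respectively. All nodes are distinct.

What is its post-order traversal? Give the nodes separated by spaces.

K R L E F V G M W Y U C P Q

The first element of pre-order is the root; it splits in-order into left and right subtrees.
Root Q: left subtree has 7 nodes {R, K, L, E, G, V, F}, right has 6 {P, W, M, U, Y, C}.
  Root G: left subtree has 4 nodes {R, K, L, E}, right has 2 {V, F}.
    Root E: left subtree has 3 nodes {R, K, L}, right has 0 { }.
      Root L: left subtree has 2 nodes {R, K}, right has 0 { }.
        Root R: left subtree has 0 nodes { }, right has 1 {K}.
    Root V: left subtree has 0 nodes { }, right has 1 {F}.
  Root P: left subtree has 0 nodes { }, right has 5 {W, M, U, Y, C}.
    Root C: left subtree has 4 nodes {W, M, U, Y}, right has 0 { }.
      Root U: left subtree has 2 nodes {W, M}, right has 1 {Y}.
        Root W: left subtree has 0 nodes { }, right has 1 {M}.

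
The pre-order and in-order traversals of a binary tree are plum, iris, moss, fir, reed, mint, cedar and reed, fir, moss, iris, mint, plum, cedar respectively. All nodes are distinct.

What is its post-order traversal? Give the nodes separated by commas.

The first element of pre-order is the root; it splits in-order into left and right subtrees.
Root plum: left subtree has 5 nodes {reed, fir, moss, iris, mint}, right has 1 {cedar}.
  Root iris: left subtree has 3 nodes {reed, fir, moss}, right has 1 {mint}.
    Root moss: left subtree has 2 nodes {reed, fir}, right has 0 { }.
      Root fir: left subtree has 1 node {reed}, right has 0 { }.

reed, fir, moss, mint, iris, cedar, plum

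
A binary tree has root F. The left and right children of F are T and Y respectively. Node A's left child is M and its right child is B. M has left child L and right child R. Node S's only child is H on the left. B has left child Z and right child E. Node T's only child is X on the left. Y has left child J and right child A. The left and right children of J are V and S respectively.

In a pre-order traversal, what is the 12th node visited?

R

Pre-order visits the node, then its left subtree, then its right subtree.
Visit F.
At F: go left to T.
  Visit T.
  At T: go left to X.
    X is a leaf — visit X.
  At T: no right child.
At F: go right to Y.
  Visit Y.
  At Y: go left to J.
    Visit J.
    At J: go left to V.
      V is a leaf — visit V.
    At J: go right to S.
      Visit S.
      At S: go left to H.
        H is a leaf — visit H.
      At S: no right child.
  At Y: go right to A.
    Visit A.
    At A: go left to M.
      Visit M.
      At M: go left to L.
        L is a leaf — visit L.
      At M: go right to R.
        R is a leaf — visit R.
    At A: go right to B.
      Visit B.
      At B: go left to Z.
        Z is a leaf — visit Z.
      At B: go right to E.
        E is a leaf — visit E.
Full pre-order sequence: F, T, X, Y, J, V, S, H, A, M, L, R, B, Z, E.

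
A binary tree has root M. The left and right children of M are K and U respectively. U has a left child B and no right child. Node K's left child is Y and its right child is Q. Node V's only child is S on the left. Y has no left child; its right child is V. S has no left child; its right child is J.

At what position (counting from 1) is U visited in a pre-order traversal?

Pre-order visits the node, then its left subtree, then its right subtree.
Visit M.
At M: go left to K.
  Visit K.
  At K: go left to Y.
    Visit Y.
    At Y: no left child.
    At Y: go right to V.
      Visit V.
      At V: go left to S.
        Visit S.
        At S: no left child.
        At S: go right to J.
          J is a leaf — visit J.
      At V: no right child.
  At K: go right to Q.
    Q is a leaf — visit Q.
At M: go right to U.
  Visit U.
  At U: go left to B.
    B is a leaf — visit B.
  At U: no right child.
Full pre-order sequence: M, K, Y, V, S, J, Q, U, B.

8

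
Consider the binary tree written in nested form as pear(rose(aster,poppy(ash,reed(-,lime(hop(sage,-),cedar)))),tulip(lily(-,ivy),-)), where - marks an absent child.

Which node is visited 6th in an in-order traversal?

In-order visits the left subtree, then the node, then the right subtree.
At pear: go left to rose.
  At rose: go left to aster.
    aster is a leaf — visit aster.
  Visit rose.
  At rose: go right to poppy.
    At poppy: go left to ash.
      ash is a leaf — visit ash.
    Visit poppy.
    At poppy: go right to reed.
      At reed: no left child.
      Visit reed.
      At reed: go right to lime.
        At lime: go left to hop.
          At hop: go left to sage.
            sage is a leaf — visit sage.
          Visit hop.
          At hop: no right child.
        Visit lime.
        At lime: go right to cedar.
          cedar is a leaf — visit cedar.
Visit pear.
At pear: go right to tulip.
  At tulip: go left to lily.
    At lily: no left child.
    Visit lily.
    At lily: go right to ivy.
      ivy is a leaf — visit ivy.
  Visit tulip.
  At tulip: no right child.
Full in-order sequence: aster, rose, ash, poppy, reed, sage, hop, lime, cedar, pear, lily, ivy, tulip.

sage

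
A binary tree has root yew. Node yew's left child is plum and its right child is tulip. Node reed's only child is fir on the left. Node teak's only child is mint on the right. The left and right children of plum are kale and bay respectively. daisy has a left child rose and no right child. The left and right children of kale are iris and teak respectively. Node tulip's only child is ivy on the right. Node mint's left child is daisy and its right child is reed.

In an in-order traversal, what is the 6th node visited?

mint

In-order visits the left subtree, then the node, then the right subtree.
At yew: go left to plum.
  At plum: go left to kale.
    At kale: go left to iris.
      iris is a leaf — visit iris.
    Visit kale.
    At kale: go right to teak.
      At teak: no left child.
      Visit teak.
      At teak: go right to mint.
        At mint: go left to daisy.
          At daisy: go left to rose.
            rose is a leaf — visit rose.
          Visit daisy.
          At daisy: no right child.
        Visit mint.
        At mint: go right to reed.
          At reed: go left to fir.
            fir is a leaf — visit fir.
          Visit reed.
          At reed: no right child.
  Visit plum.
  At plum: go right to bay.
    bay is a leaf — visit bay.
Visit yew.
At yew: go right to tulip.
  At tulip: no left child.
  Visit tulip.
  At tulip: go right to ivy.
    ivy is a leaf — visit ivy.
Full in-order sequence: iris, kale, teak, rose, daisy, mint, fir, reed, plum, bay, yew, tulip, ivy.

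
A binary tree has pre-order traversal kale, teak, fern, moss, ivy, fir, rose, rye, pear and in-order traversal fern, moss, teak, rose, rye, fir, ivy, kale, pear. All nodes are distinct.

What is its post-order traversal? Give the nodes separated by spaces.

The first element of pre-order is the root; it splits in-order into left and right subtrees.
Root kale: left subtree has 7 nodes {fern, moss, teak, rose, rye, fir, ivy}, right has 1 {pear}.
  Root teak: left subtree has 2 nodes {fern, moss}, right has 4 {rose, rye, fir, ivy}.
    Root fern: left subtree has 0 nodes { }, right has 1 {moss}.
    Root ivy: left subtree has 3 nodes {rose, rye, fir}, right has 0 { }.
      Root fir: left subtree has 2 nodes {rose, rye}, right has 0 { }.
        Root rose: left subtree has 0 nodes { }, right has 1 {rye}.

moss fern rye rose fir ivy teak pear kale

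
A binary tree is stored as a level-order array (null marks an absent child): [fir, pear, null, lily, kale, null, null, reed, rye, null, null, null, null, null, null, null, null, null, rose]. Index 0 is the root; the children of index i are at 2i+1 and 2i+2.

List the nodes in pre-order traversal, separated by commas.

Pre-order visits the node, then its left subtree, then its right subtree.
Visit fir.
At fir: go left to pear.
  Visit pear.
  At pear: go left to lily.
    Visit lily.
    At lily: go left to reed.
      reed is a leaf — visit reed.
    At lily: go right to rye.
      Visit rye.
      At rye: no left child.
      At rye: go right to rose.
        rose is a leaf — visit rose.
  At pear: go right to kale.
    kale is a leaf — visit kale.
At fir: no right child.

fir, pear, lily, reed, rye, rose, kale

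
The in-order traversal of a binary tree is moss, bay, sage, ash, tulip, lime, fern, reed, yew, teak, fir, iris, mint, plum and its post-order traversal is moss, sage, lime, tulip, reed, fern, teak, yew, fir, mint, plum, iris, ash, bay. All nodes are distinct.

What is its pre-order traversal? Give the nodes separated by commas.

bay, moss, ash, sage, iris, fir, yew, fern, tulip, lime, reed, teak, plum, mint

The last element of post-order is the root; it splits in-order into left and right subtrees.
Root bay: left subtree has 1 node {moss}, right has 12 {sage, ash, tulip, lime, fern, reed, yew, teak, fir, iris, mint, plum}.
  Root ash: left subtree has 1 node {sage}, right has 10 {tulip, lime, fern, reed, yew, teak, fir, iris, mint, plum}.
    Root iris: left subtree has 7 nodes {tulip, lime, fern, reed, yew, teak, fir}, right has 2 {mint, plum}.
      Root fir: left subtree has 6 nodes {tulip, lime, fern, reed, yew, teak}, right has 0 { }.
        Root yew: left subtree has 4 nodes {tulip, lime, fern, reed}, right has 1 {teak}.
          Root fern: left subtree has 2 nodes {tulip, lime}, right has 1 {reed}.
            Root tulip: left subtree has 0 nodes { }, right has 1 {lime}.
      Root plum: left subtree has 1 node {mint}, right has 0 { }.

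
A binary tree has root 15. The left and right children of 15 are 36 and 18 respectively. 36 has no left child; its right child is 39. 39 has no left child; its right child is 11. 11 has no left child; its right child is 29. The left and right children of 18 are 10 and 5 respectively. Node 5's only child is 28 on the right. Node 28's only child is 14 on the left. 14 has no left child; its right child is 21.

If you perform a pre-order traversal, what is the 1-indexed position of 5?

Pre-order visits the node, then its left subtree, then its right subtree.
Visit 15.
At 15: go left to 36.
  Visit 36.
  At 36: no left child.
  At 36: go right to 39.
    Visit 39.
    At 39: no left child.
    At 39: go right to 11.
      Visit 11.
      At 11: no left child.
      At 11: go right to 29.
        29 is a leaf — visit 29.
At 15: go right to 18.
  Visit 18.
  At 18: go left to 10.
    10 is a leaf — visit 10.
  At 18: go right to 5.
    Visit 5.
    At 5: no left child.
    At 5: go right to 28.
      Visit 28.
      At 28: go left to 14.
        Visit 14.
        At 14: no left child.
        At 14: go right to 21.
          21 is a leaf — visit 21.
      At 28: no right child.
Full pre-order sequence: 15, 36, 39, 11, 29, 18, 10, 5, 28, 14, 21.

8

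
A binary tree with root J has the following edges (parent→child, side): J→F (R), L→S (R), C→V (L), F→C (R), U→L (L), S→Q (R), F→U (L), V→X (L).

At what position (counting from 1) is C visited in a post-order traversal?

Post-order visits the left subtree, then the right subtree, then the node.
At J: no left child.
At J: go right to F.
  At F: go left to U.
    At U: go left to L.
      At L: no left child.
      At L: go right to S.
        At S: no left child.
        At S: go right to Q.
          Q is a leaf — visit Q.
        Visit S.
      Visit L.
    At U: no right child.
    Visit U.
  At F: go right to C.
    At C: go left to V.
      At V: go left to X.
        X is a leaf — visit X.
      At V: no right child.
      Visit V.
    At C: no right child.
    Visit C.
  Visit F.
Visit J.
Full post-order sequence: Q, S, L, U, X, V, C, F, J.

7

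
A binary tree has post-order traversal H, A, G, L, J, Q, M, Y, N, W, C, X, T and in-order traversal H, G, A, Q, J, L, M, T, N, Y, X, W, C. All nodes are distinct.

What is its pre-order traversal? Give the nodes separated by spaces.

The last element of post-order is the root; it splits in-order into left and right subtrees.
Root T: left subtree has 7 nodes {H, G, A, Q, J, L, M}, right has 5 {N, Y, X, W, C}.
  Root M: left subtree has 6 nodes {H, G, A, Q, J, L}, right has 0 { }.
    Root Q: left subtree has 3 nodes {H, G, A}, right has 2 {J, L}.
      Root G: left subtree has 1 node {H}, right has 1 {A}.
      Root J: left subtree has 0 nodes { }, right has 1 {L}.
  Root X: left subtree has 2 nodes {N, Y}, right has 2 {W, C}.
    Root N: left subtree has 0 nodes { }, right has 1 {Y}.
    Root C: left subtree has 1 node {W}, right has 0 { }.

T M Q G H A J L X N Y C W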